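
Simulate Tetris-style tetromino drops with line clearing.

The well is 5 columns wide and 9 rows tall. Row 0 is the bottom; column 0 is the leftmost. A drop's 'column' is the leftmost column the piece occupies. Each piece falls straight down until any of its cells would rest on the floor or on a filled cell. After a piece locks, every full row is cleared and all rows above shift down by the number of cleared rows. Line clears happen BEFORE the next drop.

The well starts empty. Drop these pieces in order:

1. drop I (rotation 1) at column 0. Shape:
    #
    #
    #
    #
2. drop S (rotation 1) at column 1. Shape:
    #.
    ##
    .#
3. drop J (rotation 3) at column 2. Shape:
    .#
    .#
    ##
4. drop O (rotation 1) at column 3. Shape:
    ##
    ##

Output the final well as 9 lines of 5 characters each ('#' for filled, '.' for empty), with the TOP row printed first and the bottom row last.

Answer: .....
.....
...##
...##
...#.
#..#.
####.
###..
#.#..

Derivation:
Drop 1: I rot1 at col 0 lands with bottom-row=0; cleared 0 line(s) (total 0); column heights now [4 0 0 0 0], max=4
Drop 2: S rot1 at col 1 lands with bottom-row=0; cleared 0 line(s) (total 0); column heights now [4 3 2 0 0], max=4
Drop 3: J rot3 at col 2 lands with bottom-row=2; cleared 0 line(s) (total 0); column heights now [4 3 3 5 0], max=5
Drop 4: O rot1 at col 3 lands with bottom-row=5; cleared 0 line(s) (total 0); column heights now [4 3 3 7 7], max=7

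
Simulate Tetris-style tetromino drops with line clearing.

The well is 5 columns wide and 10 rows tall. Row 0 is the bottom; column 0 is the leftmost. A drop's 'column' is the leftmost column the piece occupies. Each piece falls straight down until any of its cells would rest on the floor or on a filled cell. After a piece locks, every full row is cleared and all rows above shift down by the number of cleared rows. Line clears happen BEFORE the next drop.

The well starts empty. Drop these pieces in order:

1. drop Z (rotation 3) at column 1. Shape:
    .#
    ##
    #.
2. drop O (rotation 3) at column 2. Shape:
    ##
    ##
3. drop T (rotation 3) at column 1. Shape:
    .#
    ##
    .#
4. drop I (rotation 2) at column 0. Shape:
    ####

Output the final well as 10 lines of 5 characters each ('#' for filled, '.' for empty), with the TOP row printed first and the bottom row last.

Drop 1: Z rot3 at col 1 lands with bottom-row=0; cleared 0 line(s) (total 0); column heights now [0 2 3 0 0], max=3
Drop 2: O rot3 at col 2 lands with bottom-row=3; cleared 0 line(s) (total 0); column heights now [0 2 5 5 0], max=5
Drop 3: T rot3 at col 1 lands with bottom-row=5; cleared 0 line(s) (total 0); column heights now [0 7 8 5 0], max=8
Drop 4: I rot2 at col 0 lands with bottom-row=8; cleared 0 line(s) (total 0); column heights now [9 9 9 9 0], max=9

Answer: .....
####.
..#..
.##..
..#..
..##.
..##.
..#..
.##..
.#...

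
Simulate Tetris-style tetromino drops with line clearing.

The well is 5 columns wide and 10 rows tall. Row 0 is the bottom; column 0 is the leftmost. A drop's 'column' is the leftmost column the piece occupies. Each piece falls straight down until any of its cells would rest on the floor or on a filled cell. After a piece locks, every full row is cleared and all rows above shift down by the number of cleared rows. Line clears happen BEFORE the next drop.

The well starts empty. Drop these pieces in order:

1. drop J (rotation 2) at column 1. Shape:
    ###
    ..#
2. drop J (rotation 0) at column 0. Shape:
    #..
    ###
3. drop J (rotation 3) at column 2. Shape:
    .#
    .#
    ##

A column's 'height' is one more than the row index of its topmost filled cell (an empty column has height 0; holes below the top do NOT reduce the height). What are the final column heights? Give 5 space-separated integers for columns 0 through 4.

Answer: 4 3 4 6 0

Derivation:
Drop 1: J rot2 at col 1 lands with bottom-row=0; cleared 0 line(s) (total 0); column heights now [0 2 2 2 0], max=2
Drop 2: J rot0 at col 0 lands with bottom-row=2; cleared 0 line(s) (total 0); column heights now [4 3 3 2 0], max=4
Drop 3: J rot3 at col 2 lands with bottom-row=3; cleared 0 line(s) (total 0); column heights now [4 3 4 6 0], max=6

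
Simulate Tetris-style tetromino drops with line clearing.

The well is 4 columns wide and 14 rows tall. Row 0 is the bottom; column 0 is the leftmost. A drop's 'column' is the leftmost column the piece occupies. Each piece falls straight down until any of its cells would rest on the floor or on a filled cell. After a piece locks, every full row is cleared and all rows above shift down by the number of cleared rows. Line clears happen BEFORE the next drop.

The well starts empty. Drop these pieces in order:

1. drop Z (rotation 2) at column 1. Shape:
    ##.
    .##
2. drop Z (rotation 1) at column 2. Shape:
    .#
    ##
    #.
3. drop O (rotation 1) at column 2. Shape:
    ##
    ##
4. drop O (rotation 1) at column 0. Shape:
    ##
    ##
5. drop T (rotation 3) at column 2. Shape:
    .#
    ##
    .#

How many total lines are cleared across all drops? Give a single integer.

Answer: 1

Derivation:
Drop 1: Z rot2 at col 1 lands with bottom-row=0; cleared 0 line(s) (total 0); column heights now [0 2 2 1], max=2
Drop 2: Z rot1 at col 2 lands with bottom-row=2; cleared 0 line(s) (total 0); column heights now [0 2 4 5], max=5
Drop 3: O rot1 at col 2 lands with bottom-row=5; cleared 0 line(s) (total 0); column heights now [0 2 7 7], max=7
Drop 4: O rot1 at col 0 lands with bottom-row=2; cleared 1 line(s) (total 1); column heights now [3 3 6 6], max=6
Drop 5: T rot3 at col 2 lands with bottom-row=6; cleared 0 line(s) (total 1); column heights now [3 3 8 9], max=9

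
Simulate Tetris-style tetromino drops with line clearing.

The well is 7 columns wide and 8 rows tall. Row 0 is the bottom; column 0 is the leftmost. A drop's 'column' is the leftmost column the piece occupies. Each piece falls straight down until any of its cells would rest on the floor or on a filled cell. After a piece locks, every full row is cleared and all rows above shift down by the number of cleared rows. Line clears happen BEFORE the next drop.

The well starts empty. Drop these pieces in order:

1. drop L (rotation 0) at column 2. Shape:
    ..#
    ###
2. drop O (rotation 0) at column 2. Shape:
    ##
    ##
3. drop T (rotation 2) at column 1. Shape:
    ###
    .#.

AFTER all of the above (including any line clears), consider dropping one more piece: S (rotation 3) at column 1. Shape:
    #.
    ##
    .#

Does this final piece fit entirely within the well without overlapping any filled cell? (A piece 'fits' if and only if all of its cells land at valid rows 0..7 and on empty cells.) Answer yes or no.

Answer: yes

Derivation:
Drop 1: L rot0 at col 2 lands with bottom-row=0; cleared 0 line(s) (total 0); column heights now [0 0 1 1 2 0 0], max=2
Drop 2: O rot0 at col 2 lands with bottom-row=1; cleared 0 line(s) (total 0); column heights now [0 0 3 3 2 0 0], max=3
Drop 3: T rot2 at col 1 lands with bottom-row=3; cleared 0 line(s) (total 0); column heights now [0 5 5 5 2 0 0], max=5
Test piece S rot3 at col 1 (width 2): heights before test = [0 5 5 5 2 0 0]; fits = True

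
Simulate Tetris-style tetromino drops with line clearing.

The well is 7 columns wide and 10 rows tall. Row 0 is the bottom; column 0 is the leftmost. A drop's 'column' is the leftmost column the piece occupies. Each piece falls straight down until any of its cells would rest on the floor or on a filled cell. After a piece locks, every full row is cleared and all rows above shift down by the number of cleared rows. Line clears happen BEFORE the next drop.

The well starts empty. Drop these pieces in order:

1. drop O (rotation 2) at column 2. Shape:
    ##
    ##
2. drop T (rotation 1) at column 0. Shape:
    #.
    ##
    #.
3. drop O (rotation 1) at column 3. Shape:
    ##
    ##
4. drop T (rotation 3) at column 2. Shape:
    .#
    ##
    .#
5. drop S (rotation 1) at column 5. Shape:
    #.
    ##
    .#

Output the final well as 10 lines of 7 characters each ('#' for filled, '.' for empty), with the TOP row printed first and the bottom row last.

Drop 1: O rot2 at col 2 lands with bottom-row=0; cleared 0 line(s) (total 0); column heights now [0 0 2 2 0 0 0], max=2
Drop 2: T rot1 at col 0 lands with bottom-row=0; cleared 0 line(s) (total 0); column heights now [3 2 2 2 0 0 0], max=3
Drop 3: O rot1 at col 3 lands with bottom-row=2; cleared 0 line(s) (total 0); column heights now [3 2 2 4 4 0 0], max=4
Drop 4: T rot3 at col 2 lands with bottom-row=4; cleared 0 line(s) (total 0); column heights now [3 2 6 7 4 0 0], max=7
Drop 5: S rot1 at col 5 lands with bottom-row=0; cleared 0 line(s) (total 0); column heights now [3 2 6 7 4 3 2], max=7

Answer: .......
.......
.......
...#...
..##...
...#...
...##..
#..###.
####.##
#.##..#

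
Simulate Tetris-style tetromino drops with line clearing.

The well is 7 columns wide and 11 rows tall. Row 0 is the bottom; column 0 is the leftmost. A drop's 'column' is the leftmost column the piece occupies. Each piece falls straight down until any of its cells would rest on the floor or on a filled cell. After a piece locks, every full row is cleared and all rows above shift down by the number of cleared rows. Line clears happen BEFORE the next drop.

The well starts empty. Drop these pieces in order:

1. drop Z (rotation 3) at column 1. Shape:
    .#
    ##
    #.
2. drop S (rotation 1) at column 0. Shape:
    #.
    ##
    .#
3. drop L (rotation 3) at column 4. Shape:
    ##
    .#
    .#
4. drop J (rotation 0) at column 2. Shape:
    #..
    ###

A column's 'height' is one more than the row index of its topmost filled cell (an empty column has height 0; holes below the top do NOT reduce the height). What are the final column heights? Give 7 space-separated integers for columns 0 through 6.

Drop 1: Z rot3 at col 1 lands with bottom-row=0; cleared 0 line(s) (total 0); column heights now [0 2 3 0 0 0 0], max=3
Drop 2: S rot1 at col 0 lands with bottom-row=2; cleared 0 line(s) (total 0); column heights now [5 4 3 0 0 0 0], max=5
Drop 3: L rot3 at col 4 lands with bottom-row=0; cleared 0 line(s) (total 0); column heights now [5 4 3 0 3 3 0], max=5
Drop 4: J rot0 at col 2 lands with bottom-row=3; cleared 0 line(s) (total 0); column heights now [5 4 5 4 4 3 0], max=5

Answer: 5 4 5 4 4 3 0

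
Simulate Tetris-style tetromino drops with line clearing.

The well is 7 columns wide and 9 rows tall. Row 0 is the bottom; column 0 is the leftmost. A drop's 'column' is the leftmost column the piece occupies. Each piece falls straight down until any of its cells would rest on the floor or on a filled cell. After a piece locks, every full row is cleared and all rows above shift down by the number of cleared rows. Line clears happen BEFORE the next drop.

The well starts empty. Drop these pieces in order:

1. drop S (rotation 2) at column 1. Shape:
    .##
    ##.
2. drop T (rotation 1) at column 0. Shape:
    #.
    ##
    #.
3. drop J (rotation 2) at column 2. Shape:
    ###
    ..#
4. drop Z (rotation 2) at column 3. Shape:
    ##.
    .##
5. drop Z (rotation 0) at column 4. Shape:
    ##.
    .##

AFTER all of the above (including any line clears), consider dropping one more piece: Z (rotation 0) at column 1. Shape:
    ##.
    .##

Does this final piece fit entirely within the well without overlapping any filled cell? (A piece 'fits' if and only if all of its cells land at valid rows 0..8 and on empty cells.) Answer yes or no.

Answer: yes

Derivation:
Drop 1: S rot2 at col 1 lands with bottom-row=0; cleared 0 line(s) (total 0); column heights now [0 1 2 2 0 0 0], max=2
Drop 2: T rot1 at col 0 lands with bottom-row=0; cleared 0 line(s) (total 0); column heights now [3 2 2 2 0 0 0], max=3
Drop 3: J rot2 at col 2 lands with bottom-row=1; cleared 0 line(s) (total 0); column heights now [3 2 3 3 3 0 0], max=3
Drop 4: Z rot2 at col 3 lands with bottom-row=3; cleared 0 line(s) (total 0); column heights now [3 2 3 5 5 4 0], max=5
Drop 5: Z rot0 at col 4 lands with bottom-row=4; cleared 0 line(s) (total 0); column heights now [3 2 3 5 6 6 5], max=6
Test piece Z rot0 at col 1 (width 3): heights before test = [3 2 3 5 6 6 5]; fits = True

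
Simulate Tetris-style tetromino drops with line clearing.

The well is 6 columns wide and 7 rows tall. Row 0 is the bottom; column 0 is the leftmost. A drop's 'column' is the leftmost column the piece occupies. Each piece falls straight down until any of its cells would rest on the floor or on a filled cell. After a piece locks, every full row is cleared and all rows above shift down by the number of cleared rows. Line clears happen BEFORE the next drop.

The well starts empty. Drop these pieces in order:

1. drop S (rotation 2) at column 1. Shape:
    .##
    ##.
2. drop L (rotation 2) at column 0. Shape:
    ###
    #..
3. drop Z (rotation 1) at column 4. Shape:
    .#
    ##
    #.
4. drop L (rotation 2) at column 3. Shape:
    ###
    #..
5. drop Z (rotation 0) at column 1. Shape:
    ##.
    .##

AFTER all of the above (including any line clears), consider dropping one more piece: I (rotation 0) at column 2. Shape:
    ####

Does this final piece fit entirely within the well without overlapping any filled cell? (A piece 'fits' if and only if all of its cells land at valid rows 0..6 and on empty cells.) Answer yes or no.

Drop 1: S rot2 at col 1 lands with bottom-row=0; cleared 0 line(s) (total 0); column heights now [0 1 2 2 0 0], max=2
Drop 2: L rot2 at col 0 lands with bottom-row=1; cleared 0 line(s) (total 0); column heights now [3 3 3 2 0 0], max=3
Drop 3: Z rot1 at col 4 lands with bottom-row=0; cleared 0 line(s) (total 0); column heights now [3 3 3 2 2 3], max=3
Drop 4: L rot2 at col 3 lands with bottom-row=2; cleared 0 line(s) (total 0); column heights now [3 3 3 4 4 4], max=4
Drop 5: Z rot0 at col 1 lands with bottom-row=4; cleared 0 line(s) (total 0); column heights now [3 6 6 5 4 4], max=6
Test piece I rot0 at col 2 (width 4): heights before test = [3 6 6 5 4 4]; fits = True

Answer: yes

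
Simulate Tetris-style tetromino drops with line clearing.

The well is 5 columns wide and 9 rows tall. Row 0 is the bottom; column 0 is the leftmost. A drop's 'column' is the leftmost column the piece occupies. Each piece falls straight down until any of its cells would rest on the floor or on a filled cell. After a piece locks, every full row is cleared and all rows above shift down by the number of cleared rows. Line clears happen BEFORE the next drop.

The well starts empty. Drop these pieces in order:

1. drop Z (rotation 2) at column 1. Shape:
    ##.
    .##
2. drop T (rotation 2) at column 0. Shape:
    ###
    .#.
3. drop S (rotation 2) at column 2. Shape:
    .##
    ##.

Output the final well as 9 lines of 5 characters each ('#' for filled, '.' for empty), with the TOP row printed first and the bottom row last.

Drop 1: Z rot2 at col 1 lands with bottom-row=0; cleared 0 line(s) (total 0); column heights now [0 2 2 1 0], max=2
Drop 2: T rot2 at col 0 lands with bottom-row=2; cleared 0 line(s) (total 0); column heights now [4 4 4 1 0], max=4
Drop 3: S rot2 at col 2 lands with bottom-row=4; cleared 0 line(s) (total 0); column heights now [4 4 5 6 6], max=6

Answer: .....
.....
.....
...##
..##.
###..
.#...
.##..
..##.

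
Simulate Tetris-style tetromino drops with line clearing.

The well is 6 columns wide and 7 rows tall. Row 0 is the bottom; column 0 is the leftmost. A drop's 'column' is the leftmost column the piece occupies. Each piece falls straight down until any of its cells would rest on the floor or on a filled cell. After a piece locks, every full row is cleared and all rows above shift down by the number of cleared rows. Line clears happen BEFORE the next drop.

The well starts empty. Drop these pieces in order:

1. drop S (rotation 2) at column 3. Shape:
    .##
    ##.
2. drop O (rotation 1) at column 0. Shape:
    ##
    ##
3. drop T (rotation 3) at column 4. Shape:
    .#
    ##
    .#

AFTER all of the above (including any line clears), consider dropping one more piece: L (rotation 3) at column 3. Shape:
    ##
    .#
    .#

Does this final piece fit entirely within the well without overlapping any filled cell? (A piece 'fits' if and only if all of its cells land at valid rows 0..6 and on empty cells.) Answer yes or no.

Drop 1: S rot2 at col 3 lands with bottom-row=0; cleared 0 line(s) (total 0); column heights now [0 0 0 1 2 2], max=2
Drop 2: O rot1 at col 0 lands with bottom-row=0; cleared 0 line(s) (total 0); column heights now [2 2 0 1 2 2], max=2
Drop 3: T rot3 at col 4 lands with bottom-row=2; cleared 0 line(s) (total 0); column heights now [2 2 0 1 4 5], max=5
Test piece L rot3 at col 3 (width 2): heights before test = [2 2 0 1 4 5]; fits = True

Answer: yes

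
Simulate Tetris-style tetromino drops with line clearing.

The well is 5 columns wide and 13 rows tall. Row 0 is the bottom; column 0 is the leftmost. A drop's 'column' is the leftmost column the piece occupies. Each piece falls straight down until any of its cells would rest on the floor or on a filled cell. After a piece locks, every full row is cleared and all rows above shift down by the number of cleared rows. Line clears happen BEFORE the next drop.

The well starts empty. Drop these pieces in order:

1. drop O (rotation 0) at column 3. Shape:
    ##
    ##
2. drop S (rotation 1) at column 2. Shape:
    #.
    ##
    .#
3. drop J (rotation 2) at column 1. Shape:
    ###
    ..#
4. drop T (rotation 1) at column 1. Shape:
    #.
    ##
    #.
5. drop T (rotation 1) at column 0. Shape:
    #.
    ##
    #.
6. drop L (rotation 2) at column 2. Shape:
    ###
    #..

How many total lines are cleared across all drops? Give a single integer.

Drop 1: O rot0 at col 3 lands with bottom-row=0; cleared 0 line(s) (total 0); column heights now [0 0 0 2 2], max=2
Drop 2: S rot1 at col 2 lands with bottom-row=2; cleared 0 line(s) (total 0); column heights now [0 0 5 4 2], max=5
Drop 3: J rot2 at col 1 lands with bottom-row=4; cleared 0 line(s) (total 0); column heights now [0 6 6 6 2], max=6
Drop 4: T rot1 at col 1 lands with bottom-row=6; cleared 0 line(s) (total 0); column heights now [0 9 8 6 2], max=9
Drop 5: T rot1 at col 0 lands with bottom-row=8; cleared 0 line(s) (total 0); column heights now [11 10 8 6 2], max=11
Drop 6: L rot2 at col 2 lands with bottom-row=8; cleared 1 line(s) (total 1); column heights now [10 9 9 6 2], max=10

Answer: 1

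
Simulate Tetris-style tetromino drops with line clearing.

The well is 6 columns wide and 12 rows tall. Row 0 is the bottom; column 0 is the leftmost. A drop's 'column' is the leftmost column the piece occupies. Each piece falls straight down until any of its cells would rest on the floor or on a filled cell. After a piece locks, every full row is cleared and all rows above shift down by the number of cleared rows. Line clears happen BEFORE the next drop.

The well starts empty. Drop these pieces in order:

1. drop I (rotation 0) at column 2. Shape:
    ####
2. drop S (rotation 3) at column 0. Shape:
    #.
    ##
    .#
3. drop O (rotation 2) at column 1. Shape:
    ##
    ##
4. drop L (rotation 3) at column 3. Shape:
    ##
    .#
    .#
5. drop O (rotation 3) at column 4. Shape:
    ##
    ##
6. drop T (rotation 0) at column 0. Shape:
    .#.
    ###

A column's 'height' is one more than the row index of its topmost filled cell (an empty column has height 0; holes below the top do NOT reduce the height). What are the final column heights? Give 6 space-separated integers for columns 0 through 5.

Answer: 5 6 5 4 6 6

Derivation:
Drop 1: I rot0 at col 2 lands with bottom-row=0; cleared 0 line(s) (total 0); column heights now [0 0 1 1 1 1], max=1
Drop 2: S rot3 at col 0 lands with bottom-row=0; cleared 0 line(s) (total 0); column heights now [3 2 1 1 1 1], max=3
Drop 3: O rot2 at col 1 lands with bottom-row=2; cleared 0 line(s) (total 0); column heights now [3 4 4 1 1 1], max=4
Drop 4: L rot3 at col 3 lands with bottom-row=1; cleared 0 line(s) (total 0); column heights now [3 4 4 4 4 1], max=4
Drop 5: O rot3 at col 4 lands with bottom-row=4; cleared 0 line(s) (total 0); column heights now [3 4 4 4 6 6], max=6
Drop 6: T rot0 at col 0 lands with bottom-row=4; cleared 0 line(s) (total 0); column heights now [5 6 5 4 6 6], max=6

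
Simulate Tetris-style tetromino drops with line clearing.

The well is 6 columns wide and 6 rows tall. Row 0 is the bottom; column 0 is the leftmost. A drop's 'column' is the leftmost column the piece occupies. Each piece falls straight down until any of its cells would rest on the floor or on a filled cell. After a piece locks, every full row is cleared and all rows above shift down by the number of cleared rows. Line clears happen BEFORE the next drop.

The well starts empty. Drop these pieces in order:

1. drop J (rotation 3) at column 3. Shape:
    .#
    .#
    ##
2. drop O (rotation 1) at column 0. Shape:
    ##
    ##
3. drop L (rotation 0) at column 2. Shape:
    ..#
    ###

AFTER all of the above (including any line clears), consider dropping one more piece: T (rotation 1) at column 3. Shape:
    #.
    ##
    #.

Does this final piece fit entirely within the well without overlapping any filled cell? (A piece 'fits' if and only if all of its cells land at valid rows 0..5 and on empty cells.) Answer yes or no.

Drop 1: J rot3 at col 3 lands with bottom-row=0; cleared 0 line(s) (total 0); column heights now [0 0 0 1 3 0], max=3
Drop 2: O rot1 at col 0 lands with bottom-row=0; cleared 0 line(s) (total 0); column heights now [2 2 0 1 3 0], max=3
Drop 3: L rot0 at col 2 lands with bottom-row=3; cleared 0 line(s) (total 0); column heights now [2 2 4 4 5 0], max=5
Test piece T rot1 at col 3 (width 2): heights before test = [2 2 4 4 5 0]; fits = False

Answer: no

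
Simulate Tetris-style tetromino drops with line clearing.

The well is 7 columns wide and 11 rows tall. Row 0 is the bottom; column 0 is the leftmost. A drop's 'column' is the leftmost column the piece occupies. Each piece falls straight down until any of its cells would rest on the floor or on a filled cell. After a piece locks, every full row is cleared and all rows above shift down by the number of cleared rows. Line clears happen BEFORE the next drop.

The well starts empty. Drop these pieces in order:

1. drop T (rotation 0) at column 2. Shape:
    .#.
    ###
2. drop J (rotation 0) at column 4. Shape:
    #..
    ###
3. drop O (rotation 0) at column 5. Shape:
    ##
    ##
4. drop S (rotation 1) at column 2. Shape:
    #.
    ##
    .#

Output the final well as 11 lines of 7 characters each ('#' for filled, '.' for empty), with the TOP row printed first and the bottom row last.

Drop 1: T rot0 at col 2 lands with bottom-row=0; cleared 0 line(s) (total 0); column heights now [0 0 1 2 1 0 0], max=2
Drop 2: J rot0 at col 4 lands with bottom-row=1; cleared 0 line(s) (total 0); column heights now [0 0 1 2 3 2 2], max=3
Drop 3: O rot0 at col 5 lands with bottom-row=2; cleared 0 line(s) (total 0); column heights now [0 0 1 2 3 4 4], max=4
Drop 4: S rot1 at col 2 lands with bottom-row=2; cleared 0 line(s) (total 0); column heights now [0 0 5 4 3 4 4], max=5

Answer: .......
.......
.......
.......
.......
.......
..#....
..##.##
...####
...####
..###..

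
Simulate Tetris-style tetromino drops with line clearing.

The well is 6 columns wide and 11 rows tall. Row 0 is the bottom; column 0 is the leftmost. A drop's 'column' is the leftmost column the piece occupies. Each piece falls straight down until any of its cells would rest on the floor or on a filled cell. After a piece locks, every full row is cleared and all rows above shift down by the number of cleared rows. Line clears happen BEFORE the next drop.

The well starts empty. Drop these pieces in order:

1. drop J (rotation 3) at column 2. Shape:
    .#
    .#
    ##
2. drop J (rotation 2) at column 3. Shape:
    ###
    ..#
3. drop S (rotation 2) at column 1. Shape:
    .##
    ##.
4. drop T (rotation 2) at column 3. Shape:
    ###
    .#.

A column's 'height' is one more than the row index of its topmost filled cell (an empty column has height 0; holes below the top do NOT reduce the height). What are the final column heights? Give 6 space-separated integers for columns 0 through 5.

Answer: 0 4 5 6 6 6

Derivation:
Drop 1: J rot3 at col 2 lands with bottom-row=0; cleared 0 line(s) (total 0); column heights now [0 0 1 3 0 0], max=3
Drop 2: J rot2 at col 3 lands with bottom-row=2; cleared 0 line(s) (total 0); column heights now [0 0 1 4 4 4], max=4
Drop 3: S rot2 at col 1 lands with bottom-row=3; cleared 0 line(s) (total 0); column heights now [0 4 5 5 4 4], max=5
Drop 4: T rot2 at col 3 lands with bottom-row=4; cleared 0 line(s) (total 0); column heights now [0 4 5 6 6 6], max=6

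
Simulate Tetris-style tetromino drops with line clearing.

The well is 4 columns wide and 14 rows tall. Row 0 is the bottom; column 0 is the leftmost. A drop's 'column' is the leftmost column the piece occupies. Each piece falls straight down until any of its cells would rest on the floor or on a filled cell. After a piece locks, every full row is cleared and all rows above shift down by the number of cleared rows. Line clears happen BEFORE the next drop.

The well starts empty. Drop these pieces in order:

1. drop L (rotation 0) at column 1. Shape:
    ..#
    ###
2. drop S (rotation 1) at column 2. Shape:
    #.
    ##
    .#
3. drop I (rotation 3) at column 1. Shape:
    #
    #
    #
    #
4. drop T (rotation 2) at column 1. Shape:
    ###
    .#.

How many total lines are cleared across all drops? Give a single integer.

Drop 1: L rot0 at col 1 lands with bottom-row=0; cleared 0 line(s) (total 0); column heights now [0 1 1 2], max=2
Drop 2: S rot1 at col 2 lands with bottom-row=2; cleared 0 line(s) (total 0); column heights now [0 1 5 4], max=5
Drop 3: I rot3 at col 1 lands with bottom-row=1; cleared 0 line(s) (total 0); column heights now [0 5 5 4], max=5
Drop 4: T rot2 at col 1 lands with bottom-row=5; cleared 0 line(s) (total 0); column heights now [0 7 7 7], max=7

Answer: 0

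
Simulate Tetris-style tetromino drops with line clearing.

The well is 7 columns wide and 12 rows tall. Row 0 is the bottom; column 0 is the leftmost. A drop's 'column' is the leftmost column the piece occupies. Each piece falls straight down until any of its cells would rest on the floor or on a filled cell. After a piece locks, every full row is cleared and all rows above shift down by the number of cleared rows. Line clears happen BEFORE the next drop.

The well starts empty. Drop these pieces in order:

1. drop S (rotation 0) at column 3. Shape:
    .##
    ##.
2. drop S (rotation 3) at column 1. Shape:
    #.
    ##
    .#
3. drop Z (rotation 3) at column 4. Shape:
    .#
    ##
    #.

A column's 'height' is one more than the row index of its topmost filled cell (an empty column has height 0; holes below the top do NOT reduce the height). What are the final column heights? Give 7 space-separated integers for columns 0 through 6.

Drop 1: S rot0 at col 3 lands with bottom-row=0; cleared 0 line(s) (total 0); column heights now [0 0 0 1 2 2 0], max=2
Drop 2: S rot3 at col 1 lands with bottom-row=0; cleared 0 line(s) (total 0); column heights now [0 3 2 1 2 2 0], max=3
Drop 3: Z rot3 at col 4 lands with bottom-row=2; cleared 0 line(s) (total 0); column heights now [0 3 2 1 4 5 0], max=5

Answer: 0 3 2 1 4 5 0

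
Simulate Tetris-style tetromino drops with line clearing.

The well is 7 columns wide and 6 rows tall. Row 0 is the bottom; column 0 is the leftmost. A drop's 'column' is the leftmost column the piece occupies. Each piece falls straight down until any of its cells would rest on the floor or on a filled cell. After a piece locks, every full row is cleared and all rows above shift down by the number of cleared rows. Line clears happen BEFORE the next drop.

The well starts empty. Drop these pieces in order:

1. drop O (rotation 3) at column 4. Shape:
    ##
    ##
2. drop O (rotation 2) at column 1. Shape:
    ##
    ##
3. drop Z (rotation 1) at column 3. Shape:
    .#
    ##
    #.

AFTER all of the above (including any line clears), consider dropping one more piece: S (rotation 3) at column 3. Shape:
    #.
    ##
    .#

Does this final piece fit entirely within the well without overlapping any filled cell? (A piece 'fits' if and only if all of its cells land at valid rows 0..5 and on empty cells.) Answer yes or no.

Drop 1: O rot3 at col 4 lands with bottom-row=0; cleared 0 line(s) (total 0); column heights now [0 0 0 0 2 2 0], max=2
Drop 2: O rot2 at col 1 lands with bottom-row=0; cleared 0 line(s) (total 0); column heights now [0 2 2 0 2 2 0], max=2
Drop 3: Z rot1 at col 3 lands with bottom-row=1; cleared 0 line(s) (total 0); column heights now [0 2 2 3 4 2 0], max=4
Test piece S rot3 at col 3 (width 2): heights before test = [0 2 2 3 4 2 0]; fits = False

Answer: no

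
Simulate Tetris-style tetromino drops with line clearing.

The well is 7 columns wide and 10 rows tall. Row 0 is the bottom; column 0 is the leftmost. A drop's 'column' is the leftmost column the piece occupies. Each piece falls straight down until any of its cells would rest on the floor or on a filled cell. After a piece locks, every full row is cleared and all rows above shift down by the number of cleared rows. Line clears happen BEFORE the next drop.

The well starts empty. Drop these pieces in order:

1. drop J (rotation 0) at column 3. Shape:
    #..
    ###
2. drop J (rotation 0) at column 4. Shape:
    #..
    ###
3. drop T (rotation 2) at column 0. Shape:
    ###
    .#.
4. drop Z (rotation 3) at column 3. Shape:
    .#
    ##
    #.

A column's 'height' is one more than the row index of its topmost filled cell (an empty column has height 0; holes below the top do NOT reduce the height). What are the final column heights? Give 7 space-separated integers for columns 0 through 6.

Drop 1: J rot0 at col 3 lands with bottom-row=0; cleared 0 line(s) (total 0); column heights now [0 0 0 2 1 1 0], max=2
Drop 2: J rot0 at col 4 lands with bottom-row=1; cleared 0 line(s) (total 0); column heights now [0 0 0 2 3 2 2], max=3
Drop 3: T rot2 at col 0 lands with bottom-row=0; cleared 1 line(s) (total 1); column heights now [0 1 0 1 2 1 0], max=2
Drop 4: Z rot3 at col 3 lands with bottom-row=1; cleared 0 line(s) (total 1); column heights now [0 1 0 3 4 1 0], max=4

Answer: 0 1 0 3 4 1 0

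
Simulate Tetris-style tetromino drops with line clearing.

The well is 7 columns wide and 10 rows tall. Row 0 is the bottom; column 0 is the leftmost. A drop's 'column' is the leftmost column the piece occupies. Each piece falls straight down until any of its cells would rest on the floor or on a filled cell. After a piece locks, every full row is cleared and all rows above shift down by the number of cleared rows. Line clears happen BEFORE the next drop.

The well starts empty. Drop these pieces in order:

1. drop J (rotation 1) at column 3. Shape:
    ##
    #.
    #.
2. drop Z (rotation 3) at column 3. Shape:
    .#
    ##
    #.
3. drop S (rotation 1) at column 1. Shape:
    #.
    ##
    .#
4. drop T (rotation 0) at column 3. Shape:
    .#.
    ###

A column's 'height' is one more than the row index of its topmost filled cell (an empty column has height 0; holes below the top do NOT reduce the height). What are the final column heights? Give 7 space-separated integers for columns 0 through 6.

Drop 1: J rot1 at col 3 lands with bottom-row=0; cleared 0 line(s) (total 0); column heights now [0 0 0 3 3 0 0], max=3
Drop 2: Z rot3 at col 3 lands with bottom-row=3; cleared 0 line(s) (total 0); column heights now [0 0 0 5 6 0 0], max=6
Drop 3: S rot1 at col 1 lands with bottom-row=0; cleared 0 line(s) (total 0); column heights now [0 3 2 5 6 0 0], max=6
Drop 4: T rot0 at col 3 lands with bottom-row=6; cleared 0 line(s) (total 0); column heights now [0 3 2 7 8 7 0], max=8

Answer: 0 3 2 7 8 7 0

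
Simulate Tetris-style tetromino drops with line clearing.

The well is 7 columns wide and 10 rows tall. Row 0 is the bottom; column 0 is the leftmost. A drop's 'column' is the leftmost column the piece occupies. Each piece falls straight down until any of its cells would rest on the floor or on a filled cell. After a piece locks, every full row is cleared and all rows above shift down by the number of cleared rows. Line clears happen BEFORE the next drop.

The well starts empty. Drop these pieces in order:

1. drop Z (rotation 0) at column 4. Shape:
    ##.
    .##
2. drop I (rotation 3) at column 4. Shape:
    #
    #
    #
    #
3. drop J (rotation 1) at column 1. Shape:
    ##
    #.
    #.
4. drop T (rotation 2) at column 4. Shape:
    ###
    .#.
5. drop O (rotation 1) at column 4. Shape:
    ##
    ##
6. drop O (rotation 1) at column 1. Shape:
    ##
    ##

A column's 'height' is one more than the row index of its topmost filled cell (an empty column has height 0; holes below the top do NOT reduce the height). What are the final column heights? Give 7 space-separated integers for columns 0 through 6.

Drop 1: Z rot0 at col 4 lands with bottom-row=0; cleared 0 line(s) (total 0); column heights now [0 0 0 0 2 2 1], max=2
Drop 2: I rot3 at col 4 lands with bottom-row=2; cleared 0 line(s) (total 0); column heights now [0 0 0 0 6 2 1], max=6
Drop 3: J rot1 at col 1 lands with bottom-row=0; cleared 0 line(s) (total 0); column heights now [0 3 3 0 6 2 1], max=6
Drop 4: T rot2 at col 4 lands with bottom-row=5; cleared 0 line(s) (total 0); column heights now [0 3 3 0 7 7 7], max=7
Drop 5: O rot1 at col 4 lands with bottom-row=7; cleared 0 line(s) (total 0); column heights now [0 3 3 0 9 9 7], max=9
Drop 6: O rot1 at col 1 lands with bottom-row=3; cleared 0 line(s) (total 0); column heights now [0 5 5 0 9 9 7], max=9

Answer: 0 5 5 0 9 9 7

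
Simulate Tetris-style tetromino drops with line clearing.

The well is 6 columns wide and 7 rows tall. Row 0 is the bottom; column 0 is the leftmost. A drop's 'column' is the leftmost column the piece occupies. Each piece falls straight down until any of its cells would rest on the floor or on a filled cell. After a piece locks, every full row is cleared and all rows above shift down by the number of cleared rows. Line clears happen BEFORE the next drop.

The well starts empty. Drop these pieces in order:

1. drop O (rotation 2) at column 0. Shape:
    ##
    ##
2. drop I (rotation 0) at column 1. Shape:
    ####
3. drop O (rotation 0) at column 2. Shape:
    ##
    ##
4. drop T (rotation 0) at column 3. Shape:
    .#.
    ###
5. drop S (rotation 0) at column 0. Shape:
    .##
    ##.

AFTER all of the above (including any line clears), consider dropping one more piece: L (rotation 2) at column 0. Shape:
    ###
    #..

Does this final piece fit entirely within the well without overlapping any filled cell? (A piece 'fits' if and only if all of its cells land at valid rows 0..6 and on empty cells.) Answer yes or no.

Answer: yes

Derivation:
Drop 1: O rot2 at col 0 lands with bottom-row=0; cleared 0 line(s) (total 0); column heights now [2 2 0 0 0 0], max=2
Drop 2: I rot0 at col 1 lands with bottom-row=2; cleared 0 line(s) (total 0); column heights now [2 3 3 3 3 0], max=3
Drop 3: O rot0 at col 2 lands with bottom-row=3; cleared 0 line(s) (total 0); column heights now [2 3 5 5 3 0], max=5
Drop 4: T rot0 at col 3 lands with bottom-row=5; cleared 0 line(s) (total 0); column heights now [2 3 5 6 7 6], max=7
Drop 5: S rot0 at col 0 lands with bottom-row=4; cleared 0 line(s) (total 0); column heights now [5 6 6 6 7 6], max=7
Test piece L rot2 at col 0 (width 3): heights before test = [5 6 6 6 7 6]; fits = True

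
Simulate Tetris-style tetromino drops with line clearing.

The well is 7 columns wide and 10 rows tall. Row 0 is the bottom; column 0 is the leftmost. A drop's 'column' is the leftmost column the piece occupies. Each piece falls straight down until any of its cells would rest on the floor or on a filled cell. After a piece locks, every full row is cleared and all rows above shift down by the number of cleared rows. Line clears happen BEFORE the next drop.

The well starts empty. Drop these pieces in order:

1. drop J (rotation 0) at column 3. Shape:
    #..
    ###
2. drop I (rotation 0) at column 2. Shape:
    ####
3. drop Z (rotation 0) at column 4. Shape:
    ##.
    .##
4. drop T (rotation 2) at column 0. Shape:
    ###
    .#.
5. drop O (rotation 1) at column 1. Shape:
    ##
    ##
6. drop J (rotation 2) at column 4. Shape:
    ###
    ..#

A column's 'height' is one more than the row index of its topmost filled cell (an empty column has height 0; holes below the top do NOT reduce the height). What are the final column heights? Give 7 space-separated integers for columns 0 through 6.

Answer: 4 6 6 3 6 6 6

Derivation:
Drop 1: J rot0 at col 3 lands with bottom-row=0; cleared 0 line(s) (total 0); column heights now [0 0 0 2 1 1 0], max=2
Drop 2: I rot0 at col 2 lands with bottom-row=2; cleared 0 line(s) (total 0); column heights now [0 0 3 3 3 3 0], max=3
Drop 3: Z rot0 at col 4 lands with bottom-row=3; cleared 0 line(s) (total 0); column heights now [0 0 3 3 5 5 4], max=5
Drop 4: T rot2 at col 0 lands with bottom-row=2; cleared 0 line(s) (total 0); column heights now [4 4 4 3 5 5 4], max=5
Drop 5: O rot1 at col 1 lands with bottom-row=4; cleared 0 line(s) (total 0); column heights now [4 6 6 3 5 5 4], max=6
Drop 6: J rot2 at col 4 lands with bottom-row=4; cleared 0 line(s) (total 0); column heights now [4 6 6 3 6 6 6], max=6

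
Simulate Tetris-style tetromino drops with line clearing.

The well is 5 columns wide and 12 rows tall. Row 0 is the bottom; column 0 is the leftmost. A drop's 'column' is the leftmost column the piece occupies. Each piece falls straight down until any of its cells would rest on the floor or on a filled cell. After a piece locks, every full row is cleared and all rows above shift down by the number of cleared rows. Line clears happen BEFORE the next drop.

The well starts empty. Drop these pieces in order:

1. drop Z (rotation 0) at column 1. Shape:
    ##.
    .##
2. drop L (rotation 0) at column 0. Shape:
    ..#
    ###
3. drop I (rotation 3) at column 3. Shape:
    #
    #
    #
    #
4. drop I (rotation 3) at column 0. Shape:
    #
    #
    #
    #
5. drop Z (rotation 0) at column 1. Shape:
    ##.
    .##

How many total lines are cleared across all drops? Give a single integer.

Drop 1: Z rot0 at col 1 lands with bottom-row=0; cleared 0 line(s) (total 0); column heights now [0 2 2 1 0], max=2
Drop 2: L rot0 at col 0 lands with bottom-row=2; cleared 0 line(s) (total 0); column heights now [3 3 4 1 0], max=4
Drop 3: I rot3 at col 3 lands with bottom-row=1; cleared 0 line(s) (total 0); column heights now [3 3 4 5 0], max=5
Drop 4: I rot3 at col 0 lands with bottom-row=3; cleared 0 line(s) (total 0); column heights now [7 3 4 5 0], max=7
Drop 5: Z rot0 at col 1 lands with bottom-row=5; cleared 0 line(s) (total 0); column heights now [7 7 7 6 0], max=7

Answer: 0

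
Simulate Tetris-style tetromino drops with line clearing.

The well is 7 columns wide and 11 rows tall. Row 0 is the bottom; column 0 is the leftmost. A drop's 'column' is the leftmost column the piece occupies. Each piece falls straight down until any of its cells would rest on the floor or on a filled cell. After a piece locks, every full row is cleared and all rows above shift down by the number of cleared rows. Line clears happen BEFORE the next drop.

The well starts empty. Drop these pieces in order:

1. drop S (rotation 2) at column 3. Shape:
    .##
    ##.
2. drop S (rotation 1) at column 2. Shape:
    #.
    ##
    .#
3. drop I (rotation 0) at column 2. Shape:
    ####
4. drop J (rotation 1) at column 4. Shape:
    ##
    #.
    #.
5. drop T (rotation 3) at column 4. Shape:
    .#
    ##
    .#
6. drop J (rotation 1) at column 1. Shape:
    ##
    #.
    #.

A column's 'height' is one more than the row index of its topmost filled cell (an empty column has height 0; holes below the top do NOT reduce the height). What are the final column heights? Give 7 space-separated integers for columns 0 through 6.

Drop 1: S rot2 at col 3 lands with bottom-row=0; cleared 0 line(s) (total 0); column heights now [0 0 0 1 2 2 0], max=2
Drop 2: S rot1 at col 2 lands with bottom-row=1; cleared 0 line(s) (total 0); column heights now [0 0 4 3 2 2 0], max=4
Drop 3: I rot0 at col 2 lands with bottom-row=4; cleared 0 line(s) (total 0); column heights now [0 0 5 5 5 5 0], max=5
Drop 4: J rot1 at col 4 lands with bottom-row=5; cleared 0 line(s) (total 0); column heights now [0 0 5 5 8 8 0], max=8
Drop 5: T rot3 at col 4 lands with bottom-row=8; cleared 0 line(s) (total 0); column heights now [0 0 5 5 10 11 0], max=11
Drop 6: J rot1 at col 1 lands with bottom-row=3; cleared 0 line(s) (total 0); column heights now [0 6 6 5 10 11 0], max=11

Answer: 0 6 6 5 10 11 0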